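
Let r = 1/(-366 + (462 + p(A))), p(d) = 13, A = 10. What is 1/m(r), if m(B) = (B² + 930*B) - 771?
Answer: -11881/9058880 ≈ -0.0013115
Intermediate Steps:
r = 1/109 (r = 1/(-366 + (462 + 13)) = 1/(-366 + 475) = 1/109 ≈ 0.0091743)
m(B) = -771 + B² + 930*B
1/m(r) = 1/(-771 + (1/109)² + 930*(1/109)) = 1/(-771 + 1/11881 + 930/109) = 1/(-9058880/11881) = -11881/9058880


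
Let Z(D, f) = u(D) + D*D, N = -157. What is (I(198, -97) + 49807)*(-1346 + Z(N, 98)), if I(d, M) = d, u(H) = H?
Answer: 1157415730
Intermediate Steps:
Z(D, f) = D + D² (Z(D, f) = D + D*D = D + D²)
(I(198, -97) + 49807)*(-1346 + Z(N, 98)) = (198 + 49807)*(-1346 - 157*(1 - 157)) = 50005*(-1346 - 157*(-156)) = 50005*(-1346 + 24492) = 50005*23146 = 1157415730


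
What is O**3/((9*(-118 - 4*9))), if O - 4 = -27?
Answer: 12167/1386 ≈ 8.7785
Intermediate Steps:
O = -23 (O = 4 - 27 = -23)
O**3/((9*(-118 - 4*9))) = (-23)**3/((9*(-118 - 4*9))) = -12167*1/(9*(-118 - 36)) = -12167/(9*(-154)) = -12167/(-1386) = -12167*(-1/1386) = 12167/1386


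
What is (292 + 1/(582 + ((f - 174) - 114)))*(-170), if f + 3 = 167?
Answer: -11367645/229 ≈ -49640.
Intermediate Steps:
f = 164 (f = -3 + 167 = 164)
(292 + 1/(582 + ((f - 174) - 114)))*(-170) = (292 + 1/(582 + ((164 - 174) - 114)))*(-170) = (292 + 1/(582 + (-10 - 114)))*(-170) = (292 + 1/(582 - 124))*(-170) = (292 + 1/458)*(-170) = (133737/458)*(-170) = -11367645/229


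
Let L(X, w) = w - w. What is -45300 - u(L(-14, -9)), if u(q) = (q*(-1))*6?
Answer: -45300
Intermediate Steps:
L(X, w) = 0
u(q) = -6*q (u(q) = -q*6 = -6*q)
-45300 - u(L(-14, -9)) = -45300 - (-6)*0 = -45300 - 1*0 = -45300 + 0 = -45300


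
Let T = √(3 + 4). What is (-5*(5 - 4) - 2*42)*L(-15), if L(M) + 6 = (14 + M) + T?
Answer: 623 - 89*√7 ≈ 387.53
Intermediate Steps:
T = √7 ≈ 2.6458
L(M) = 8 + M + √7 (L(M) = -6 + ((14 + M) + √7) = -6 + (14 + M + √7) = 8 + M + √7)
(-5*(5 - 4) - 2*42)*L(-15) = (-5*(5 - 4) - 2*42)*(8 - 15 + √7) = (-5*1 - 1*84)*(-7 + √7) = (-5 - 84)*(-7 + √7) = -89*(-7 + √7) = 623 - 89*√7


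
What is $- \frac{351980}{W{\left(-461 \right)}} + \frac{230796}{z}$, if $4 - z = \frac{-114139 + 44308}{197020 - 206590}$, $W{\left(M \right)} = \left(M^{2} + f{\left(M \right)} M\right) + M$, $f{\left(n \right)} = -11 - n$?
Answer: $- \frac{339776467006}{4848337} \approx -70081.0$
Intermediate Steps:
$W{\left(M \right)} = M + M^{2} + M \left(-11 - M\right)$ ($W{\left(M \right)} = \left(M^{2} + \left(-11 - M\right) M\right) + M = \left(M^{2} + M \left(-11 - M\right)\right) + M = M + M^{2} + M \left(-11 - M\right)$)
$z = - \frac{10517}{3190}$ ($z = 4 - \frac{-114139 + 44308}{197020 - 206590} = 4 - - \frac{69831}{-9570} = 4 - \left(-69831\right) \left(- \frac{1}{9570}\right) = 4 - \frac{23277}{3190} = - \frac{10517}{3190} \approx -3.2969$)
$- \frac{351980}{W{\left(-461 \right)}} + \frac{230796}{z} = - \frac{351980}{\left(-10\right) \left(-461\right)} + \frac{230796}{- \frac{10517}{3190}} = - \frac{351980}{4610} + 230796 \left(- \frac{3190}{10517}\right) = \left(-351980\right) \frac{1}{4610} - \frac{736239240}{10517} = - \frac{35198}{461} - \frac{736239240}{10517} = - \frac{339776467006}{4848337}$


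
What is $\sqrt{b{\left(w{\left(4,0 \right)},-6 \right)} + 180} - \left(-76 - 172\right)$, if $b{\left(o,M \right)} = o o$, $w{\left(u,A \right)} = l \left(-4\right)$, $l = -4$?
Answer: $248 + 2 \sqrt{109} \approx 268.88$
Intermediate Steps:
$w{\left(u,A \right)} = 16$ ($w{\left(u,A \right)} = \left(-4\right) \left(-4\right) = 16$)
$b{\left(o,M \right)} = o^{2}$
$\sqrt{b{\left(w{\left(4,0 \right)},-6 \right)} + 180} - \left(-76 - 172\right) = \sqrt{16^{2} + 180} - \left(-76 - 172\right) = \sqrt{256 + 180} - \left(-76 - 172\right) = \sqrt{436} - -248 = 2 \sqrt{109} + 248 = 248 + 2 \sqrt{109}$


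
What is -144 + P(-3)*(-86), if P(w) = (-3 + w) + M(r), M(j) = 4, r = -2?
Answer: 28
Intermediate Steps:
P(w) = 1 + w (P(w) = (-3 + w) + 4 = 1 + w)
-144 + P(-3)*(-86) = -144 + (1 - 3)*(-86) = -144 - 2*(-86) = -144 + 172 = 28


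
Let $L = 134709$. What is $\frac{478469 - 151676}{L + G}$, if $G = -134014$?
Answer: $\frac{326793}{695} \approx 470.21$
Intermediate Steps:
$\frac{478469 - 151676}{L + G} = \frac{478469 - 151676}{134709 - 134014} = \frac{326793}{695}$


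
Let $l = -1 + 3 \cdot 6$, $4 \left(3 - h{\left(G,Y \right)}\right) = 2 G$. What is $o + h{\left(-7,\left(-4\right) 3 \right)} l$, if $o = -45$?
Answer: $\frac{131}{2} \approx 65.5$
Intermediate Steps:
$h{\left(G,Y \right)} = 3 - \frac{G}{2}$ ($h{\left(G,Y \right)} = 3 - \frac{2 G}{4} = 3 - \frac{G}{2}$)
$l = 17$ ($l = -1 + 18 = 17$)
$o + h{\left(-7,\left(-4\right) 3 \right)} l = -45 + \left(3 - - \frac{7}{2}\right) 17 = -45 + \left(3 + \frac{7}{2}\right) 17 = -45 + \frac{13}{2} \cdot 17 = -45 + \frac{221}{2} = \frac{131}{2}$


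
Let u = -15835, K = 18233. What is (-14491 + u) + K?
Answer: -12093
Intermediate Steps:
(-14491 + u) + K = (-14491 - 15835) + 18233 = -30326 + 18233 = -12093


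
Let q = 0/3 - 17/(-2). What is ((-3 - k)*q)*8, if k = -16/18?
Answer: -1292/9 ≈ -143.56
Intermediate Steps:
k = -8/9 (k = -16*1/18 = -8/9 ≈ -0.88889)
q = 17/2 (q = 0*(1/3) - 17*(-1/2) = 0 + 17/2 = 17/2 ≈ 8.5000)
((-3 - k)*q)*8 = ((-3 - 1*(-8/9))*(17/2))*8 = ((-3 + 8/9)*(17/2))*8 = -19/9*17/2*8 = -323/18*8 = -1292/9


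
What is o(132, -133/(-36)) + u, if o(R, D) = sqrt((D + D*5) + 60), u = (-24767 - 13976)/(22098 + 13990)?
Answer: -38743/36088 + sqrt(2958)/6 ≈ 7.9910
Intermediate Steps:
u = -38743/36088 ≈ -1.0736
o(R, D) = sqrt(60 + 6*D) (o(R, D) = sqrt((D + 5*D) + 60) = sqrt(6*D + 60) = sqrt(60 + 6*D))
o(132, -133/(-36)) + u = sqrt(60 + 6*(-133/(-36))) - 38743/36088 = sqrt(60 + 6*(-133*(-1/36))) - 38743/36088 = sqrt(60 + 6*(133/36)) - 38743/36088 = sqrt(60 + 133/6) - 38743/36088 = sqrt(493/6) - 38743/36088 = sqrt(2958)/6 - 38743/36088 = -38743/36088 + sqrt(2958)/6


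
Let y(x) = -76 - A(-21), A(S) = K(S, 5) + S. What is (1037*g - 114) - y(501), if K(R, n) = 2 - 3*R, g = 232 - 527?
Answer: -305909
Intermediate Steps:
g = -295
A(S) = 2 - 2*S (A(S) = (2 - 3*S) + S = 2 - 2*S)
y(x) = -120 (y(x) = -76 - (2 - 2*(-21)) = -76 - (2 + 42) = -76 - 1*44 = -76 - 44 = -120)
(1037*g - 114) - y(501) = (1037*(-295) - 114) - 1*(-120) = (-305915 - 114) + 120 = -306029 + 120 = -305909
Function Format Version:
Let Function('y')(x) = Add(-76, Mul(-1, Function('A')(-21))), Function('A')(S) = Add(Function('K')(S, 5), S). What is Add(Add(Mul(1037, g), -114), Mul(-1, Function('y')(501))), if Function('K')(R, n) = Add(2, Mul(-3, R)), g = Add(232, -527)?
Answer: -305909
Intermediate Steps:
g = -295
Function('A')(S) = Add(2, Mul(-2, S)) (Function('A')(S) = Add(Add(2, Mul(-3, S)), S) = Add(2, Mul(-2, S)))
Function('y')(x) = -120 (Function('y')(x) = Add(-76, Mul(-1, Add(2, Mul(-2, -21)))) = Add(-76, Mul(-1, Add(2, 42))) = Add(-76, Mul(-1, 44)) = Add(-76, -44) = -120)
Add(Add(Mul(1037, g), -114), Mul(-1, Function('y')(501))) = Add(Add(Mul(1037, -295), -114), Mul(-1, -120)) = Add(Add(-305915, -114), 120) = Add(-306029, 120) = -305909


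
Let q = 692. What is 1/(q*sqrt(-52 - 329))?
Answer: -I*sqrt(381)/263652 ≈ -7.4034e-5*I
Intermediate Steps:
1/(q*sqrt(-52 - 329)) = 1/(692*sqrt(-52 - 329)) = 1/(692*sqrt(-381)) = 1/(692*(I*sqrt(381))) = 1/(692*I*sqrt(381)) = -I*sqrt(381)/263652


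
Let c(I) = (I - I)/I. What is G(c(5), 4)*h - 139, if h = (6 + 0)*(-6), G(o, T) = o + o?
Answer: -139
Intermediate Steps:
c(I) = 0 (c(I) = 0/I = 0)
G(o, T) = 2*o
h = -36 (h = 6*(-6) = -36)
G(c(5), 4)*h - 139 = (2*0)*(-36) - 139 = 0*(-36) - 139 = 0 - 139 = -139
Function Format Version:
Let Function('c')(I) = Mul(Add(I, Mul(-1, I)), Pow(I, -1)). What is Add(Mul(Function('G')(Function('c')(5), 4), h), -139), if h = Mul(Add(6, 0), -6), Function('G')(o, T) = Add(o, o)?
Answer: -139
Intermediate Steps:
Function('c')(I) = 0 (Function('c')(I) = Mul(0, Pow(I, -1)) = 0)
Function('G')(o, T) = Mul(2, o)
h = -36 (h = Mul(6, -6) = -36)
Add(Mul(Function('G')(Function('c')(5), 4), h), -139) = Add(Mul(Mul(2, 0), -36), -139) = Add(Mul(0, -36), -139) = Add(0, -139) = -139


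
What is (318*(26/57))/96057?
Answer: 212/140391 ≈ 0.0015101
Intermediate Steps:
(318*(26/57))/96057 = (318*(26*(1/57)))*(1/96057) = (318*(26/57))*(1/96057) = (2756/19)*(1/96057) = 212/140391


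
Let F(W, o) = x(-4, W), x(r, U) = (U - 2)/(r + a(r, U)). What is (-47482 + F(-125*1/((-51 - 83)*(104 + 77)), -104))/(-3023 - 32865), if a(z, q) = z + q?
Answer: 9207043791/6958934416 ≈ 1.3231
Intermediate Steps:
a(z, q) = q + z
x(r, U) = (-2 + U)/(U + 2*r) (x(r, U) = (U - 2)/(r + (U + r)) = (-2 + U)/(U + 2*r))
F(W, o) = (-2 + W)/(-8 + W) (F(W, o) = (-2 + W)/(W + 2*(-4)) = (-2 + W)/(W - 8) = (-2 + W)/(-8 + W))
(-47482 + F(-125*1/((-51 - 83)*(104 + 77)), -104))/(-3023 - 32865) = (-47482 + (-2 - 125*1/((-51 - 83)*(104 + 77)))/(-8 - 125*1/((-51 - 83)*(104 + 77))))/(-3023 - 32865) = (-47482 + (-2 - 125/(181*(-134)))/(-8 - 125/(181*(-134))))/(-35888) = (-47482 + (-2 - 125/(-24254))/(-8 - 125/(-24254)))*(-1/35888) = (-47482 + (-2 - 125*(-1/24254))/(-8 - 125*(-1/24254)))*(-1/35888) = (-47482 + (-2 + 125/24254)/(-8 + 125/24254))*(-1/35888) = (-47482 - 48383/24254/(-193907/24254))*(-1/35888) = (-47482 - 24254/193907*(-48383/24254))*(-1/35888) = (-47482 + 48383/193907)*(-1/35888) = -9207043791/193907*(-1/35888) = 9207043791/6958934416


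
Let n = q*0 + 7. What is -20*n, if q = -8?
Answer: -140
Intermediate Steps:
n = 7 (n = -8*0 + 7 = 0 + 7 = 7)
-20*n = -20*7 = -140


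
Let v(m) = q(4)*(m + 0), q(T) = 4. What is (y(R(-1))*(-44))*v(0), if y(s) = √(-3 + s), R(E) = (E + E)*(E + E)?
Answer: 0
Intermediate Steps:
R(E) = 4*E² (R(E) = (2*E)*(2*E) = 4*E²)
v(m) = 4*m (v(m) = 4*(m + 0) = 4*m)
(y(R(-1))*(-44))*v(0) = (√(-3 + 4*(-1)²)*(-44))*(4*0) = (√(-3 + 4*1)*(-44))*0 = (√(-3 + 4)*(-44))*0 = (√1*(-44))*0 = (1*(-44))*0 = -44*0 = 0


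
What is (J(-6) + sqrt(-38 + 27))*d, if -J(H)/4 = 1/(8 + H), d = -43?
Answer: 86 - 43*I*sqrt(11) ≈ 86.0 - 142.61*I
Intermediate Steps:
J(H) = -4/(8 + H)
(J(-6) + sqrt(-38 + 27))*d = (-4/(8 - 6) + sqrt(-38 + 27))*(-43) = (-4/2 + sqrt(-11))*(-43) = (-4*1/2 + I*sqrt(11))*(-43) = (-2 + I*sqrt(11))*(-43) = 86 - 43*I*sqrt(11)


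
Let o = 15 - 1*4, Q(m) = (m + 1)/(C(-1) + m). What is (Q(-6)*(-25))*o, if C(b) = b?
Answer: -1375/7 ≈ -196.43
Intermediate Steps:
Q(m) = (1 + m)/(-1 + m) (Q(m) = (m + 1)/(-1 + m) = (1 + m)/(-1 + m))
o = 11 (o = 15 - 4 = 11)
(Q(-6)*(-25))*o = (((1 - 6)/(-1 - 6))*(-25))*11 = ((-5/(-7))*(-25))*11 = (-1/7*(-5)*(-25))*11 = ((5/7)*(-25))*11 = -125/7*11 = -1375/7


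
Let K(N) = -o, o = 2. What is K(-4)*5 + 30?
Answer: 20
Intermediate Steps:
K(N) = -2 (K(N) = -1*2 = -2)
K(-4)*5 + 30 = -2*5 + 30 = -10 + 30 = 20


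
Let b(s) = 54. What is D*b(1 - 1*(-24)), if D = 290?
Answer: 15660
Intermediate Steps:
D*b(1 - 1*(-24)) = 290*54 = 15660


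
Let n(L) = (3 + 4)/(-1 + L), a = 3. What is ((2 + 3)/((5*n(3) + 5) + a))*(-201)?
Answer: -670/17 ≈ -39.412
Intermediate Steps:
n(L) = 7/(-1 + L)
((2 + 3)/((5*n(3) + 5) + a))*(-201) = ((2 + 3)/((5*(7/(-1 + 3)) + 5) + 3))*(-201) = (5/((5*(7/2) + 5) + 3))*(-201) = (5/((35/2 + 5) + 3))*(-201) = (5/(45/2 + 3))*(-201) = (5/(51/2))*(-201) = (5*(2/51))*(-201) = (10/51)*(-201) = -670/17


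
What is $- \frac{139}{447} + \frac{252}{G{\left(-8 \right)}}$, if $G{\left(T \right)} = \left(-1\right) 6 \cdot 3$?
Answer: $- \frac{6397}{447} \approx -14.311$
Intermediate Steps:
$G{\left(T \right)} = -18$ ($G{\left(T \right)} = \left(-6\right) 3 = -18$)
$- \frac{139}{447} + \frac{252}{G{\left(-8 \right)}} = - \frac{139}{447} + \frac{252}{-18} = \left(-139\right) \frac{1}{447} + 252 \left(- \frac{1}{18}\right) = - \frac{139}{447} - 14 = - \frac{6397}{447}$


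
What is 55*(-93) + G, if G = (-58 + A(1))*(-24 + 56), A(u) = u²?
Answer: -6939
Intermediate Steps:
G = -1824 (G = (-58 + 1²)*(-24 + 56) = (-58 + 1)*32 = -57*32 = -1824)
55*(-93) + G = 55*(-93) - 1824 = -5115 - 1824 = -6939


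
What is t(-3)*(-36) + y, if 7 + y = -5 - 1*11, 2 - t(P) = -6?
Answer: -311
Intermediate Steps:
t(P) = 8 (t(P) = 2 - 1*(-6) = 2 + 6 = 8)
y = -23 (y = -7 + (-5 - 1*11) = -7 + (-5 - 11) = -7 - 16 = -23)
t(-3)*(-36) + y = 8*(-36) - 23 = -288 - 23 = -311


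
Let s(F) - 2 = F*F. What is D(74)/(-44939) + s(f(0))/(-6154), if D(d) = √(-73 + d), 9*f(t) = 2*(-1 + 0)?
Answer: -3979174/11200461543 ≈ -0.00035527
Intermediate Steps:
f(t) = -2/9 (f(t) = (2*(-1 + 0))/9 = (2*(-1))/9 = (⅑)*(-2) = -2/9)
s(F) = 2 + F² (s(F) = 2 + F*F = 2 + F²)
D(74)/(-44939) + s(f(0))/(-6154) = √(-73 + 74)/(-44939) + (2 + (-2/9)²)/(-6154) = √1*(-1/44939) + (2 + 4/81)*(-1/6154) = 1*(-1/44939) + (166/81)*(-1/6154) = -1/44939 - 83/249237 = -3979174/11200461543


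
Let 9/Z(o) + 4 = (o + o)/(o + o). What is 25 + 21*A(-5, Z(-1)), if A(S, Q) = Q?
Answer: -38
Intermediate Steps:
Z(o) = -3 (Z(o) = 9/(-4 + (o + o)/(o + o)) = 9/(-4 + (2*o)/((2*o))) = 9/(-4 + (2*o)*(1/(2*o))) = 9/(-4 + 1) = 9/(-3) = 9*(-1/3) = -3)
25 + 21*A(-5, Z(-1)) = 25 + 21*(-3) = 25 - 63 = -38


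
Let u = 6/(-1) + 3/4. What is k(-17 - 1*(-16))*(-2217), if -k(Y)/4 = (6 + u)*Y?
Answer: -6651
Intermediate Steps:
u = -21/4 (u = 6*(-1) + 3*(1/4) = -6 + 3/4 = -21/4 ≈ -5.2500)
k(Y) = -3*Y (k(Y) = -4*(6 - 21/4)*Y = -3*Y)
k(-17 - 1*(-16))*(-2217) = -3*(-17 - 1*(-16))*(-2217) = -3*(-17 + 16)*(-2217) = -3*(-1)*(-2217) = 3*(-2217) = -6651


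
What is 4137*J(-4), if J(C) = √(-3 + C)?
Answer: 4137*I*√7 ≈ 10945.0*I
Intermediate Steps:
4137*J(-4) = 4137*√(-3 - 4) = 4137*√(-7) = 4137*(I*√7) = 4137*I*√7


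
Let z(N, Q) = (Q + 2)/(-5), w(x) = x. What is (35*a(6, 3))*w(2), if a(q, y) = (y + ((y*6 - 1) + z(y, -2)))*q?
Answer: 8400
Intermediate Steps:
z(N, Q) = -⅖ - Q/5 (z(N, Q) = (2 + Q)*(-⅕) = -⅖ - Q/5)
a(q, y) = q*(-1 + 7*y) (a(q, y) = (y + ((y*6 - 1) + (-⅖ - ⅕*(-2))))*q = (y + ((6*y - 1) + (-⅖ + ⅖)))*q = (y + ((-1 + 6*y) + 0))*q = (y + (-1 + 6*y))*q = (-1 + 7*y)*q = q*(-1 + 7*y))
(35*a(6, 3))*w(2) = (35*(6*(-1 + 7*3)))*2 = (35*(6*(-1 + 21)))*2 = (35*(6*20))*2 = (35*120)*2 = 4200*2 = 8400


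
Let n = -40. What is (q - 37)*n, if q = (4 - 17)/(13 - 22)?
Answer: 12800/9 ≈ 1422.2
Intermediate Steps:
q = 13/9 (q = -13/(-9) = -13*(-⅑) = 13/9 ≈ 1.4444)
(q - 37)*n = (13/9 - 37)*(-40) = -320/9*(-40) = 12800/9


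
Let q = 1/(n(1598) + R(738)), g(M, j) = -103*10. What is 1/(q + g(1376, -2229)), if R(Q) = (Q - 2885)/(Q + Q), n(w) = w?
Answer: -2356501/2427194554 ≈ -0.00097087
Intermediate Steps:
R(Q) = (-2885 + Q)/(2*Q) (R(Q) = (-2885 + Q)/((2*Q)) = (-2885 + Q)*(1/(2*Q)) = (-2885 + Q)/(2*Q))
g(M, j) = -1030
q = 1476/2356501 (q = 1/(1598 + (½)*(-2885 + 738)/738) = 1/(1598 + (½)*(1/738)*(-2147)) = 1/(1598 - 2147/1476) = 1/(2356501/1476) = 1476/2356501 ≈ 0.00062635)
1/(q + g(1376, -2229)) = 1/(1476/2356501 - 1030) = 1/(-2427194554/2356501) = -2356501/2427194554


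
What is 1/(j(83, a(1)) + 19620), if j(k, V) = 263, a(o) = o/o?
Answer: 1/19883 ≈ 5.0294e-5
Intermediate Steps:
a(o) = 1
1/(j(83, a(1)) + 19620) = 1/(263 + 19620) = 1/19883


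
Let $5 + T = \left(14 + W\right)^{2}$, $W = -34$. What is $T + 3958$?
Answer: $4353$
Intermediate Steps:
$T = 395$ ($T = -5 + \left(14 - 34\right)^{2} = -5 + \left(-20\right)^{2} = -5 + 400 = 395$)
$T + 3958 = 395 + 3958 = 4353$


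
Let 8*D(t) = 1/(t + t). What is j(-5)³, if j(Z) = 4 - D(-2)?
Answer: 2146689/32768 ≈ 65.512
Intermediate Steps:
D(t) = 1/(16*t) (D(t) = 1/(8*(t + t)) = 1/(8*((2*t))) = (1/(2*t))/8 = 1/(16*t))
j(Z) = 129/32 (j(Z) = 4 - 1/(16*(-2)) = 4 - (-1)/(16*2) = 4 - 1*(-1/32) = 4 + 1/32 = 129/32)
j(-5)³ = (129/32)³ = 2146689/32768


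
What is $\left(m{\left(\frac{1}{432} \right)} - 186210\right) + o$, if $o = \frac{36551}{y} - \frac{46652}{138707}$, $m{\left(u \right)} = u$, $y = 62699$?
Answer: $- \frac{699592523124065279}{3757013363376} \approx -1.8621 \cdot 10^{5}$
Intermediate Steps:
$o = \frac{2144845809}{8696790193}$ ($o = \frac{36551}{62699} - \frac{46652}{138707} = \frac{2144845809}{8696790193} \approx 0.24662$)
$\left(m{\left(\frac{1}{432} \right)} - 186210\right) + o = \left(\frac{1}{432} - 186210\right) + \frac{2144845809}{8696790193} = - \frac{80442719}{432} + \frac{2144845809}{8696790193} = - \frac{699592523124065279}{3757013363376}$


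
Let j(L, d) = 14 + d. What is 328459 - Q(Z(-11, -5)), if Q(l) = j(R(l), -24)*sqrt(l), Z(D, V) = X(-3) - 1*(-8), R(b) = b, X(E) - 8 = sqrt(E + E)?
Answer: 328459 + 10*sqrt(16 + I*sqrt(6)) ≈ 3.285e+5 + 3.053*I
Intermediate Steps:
X(E) = 8 + sqrt(2)*sqrt(E) (X(E) = 8 + sqrt(E + E) = 8 + sqrt(2*E) = 8 + sqrt(2)*sqrt(E))
Z(D, V) = 16 + I*sqrt(6) (Z(D, V) = (8 + sqrt(2)*sqrt(-3)) - 1*(-8) = (8 + sqrt(2)*(I*sqrt(3))) + 8 = (8 + I*sqrt(6)) + 8 = 16 + I*sqrt(6))
Q(l) = -10*sqrt(l) (Q(l) = (14 - 24)*sqrt(l) = -10*sqrt(l))
328459 - Q(Z(-11, -5)) = 328459 - (-10)*sqrt(16 + I*sqrt(6)) = 328459 + 10*sqrt(16 + I*sqrt(6))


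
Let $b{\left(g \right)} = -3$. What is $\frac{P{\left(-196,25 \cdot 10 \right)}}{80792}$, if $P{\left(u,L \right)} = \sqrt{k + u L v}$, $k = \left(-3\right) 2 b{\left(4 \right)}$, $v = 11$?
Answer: $\frac{i \sqrt{538982}}{80792} \approx 0.009087 i$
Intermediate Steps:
$k = 18$ ($k = \left(-3\right) 2 \left(-3\right) = \left(-6\right) \left(-3\right) = 18$)
$P{\left(u,L \right)} = \sqrt{18 + 11 L u}$ ($P{\left(u,L \right)} = \sqrt{18 + u L 11} = \sqrt{18 + L u 11} = \sqrt{18 + 11 L u}$)
$\frac{P{\left(-196,25 \cdot 10 \right)}}{80792} = \frac{\sqrt{18 + 11 \cdot 25 \cdot 10 \left(-196\right)}}{80792} = \sqrt{18 + 11 \cdot 250 \left(-196\right)} \frac{1}{80792} = \sqrt{18 - 539000} \cdot \frac{1}{80792} = \sqrt{-538982} \cdot \frac{1}{80792} = i \sqrt{538982} \cdot \frac{1}{80792} = \frac{i \sqrt{538982}}{80792}$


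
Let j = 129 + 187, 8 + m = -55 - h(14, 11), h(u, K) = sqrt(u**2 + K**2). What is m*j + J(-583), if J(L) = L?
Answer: -20491 - 316*sqrt(317) ≈ -26117.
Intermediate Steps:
h(u, K) = sqrt(K**2 + u**2)
m = -63 - sqrt(317) (m = -8 + (-55 - sqrt(11**2 + 14**2)) = -8 + (-55 - sqrt(121 + 196)) = -8 + (-55 - sqrt(317)) = -63 - sqrt(317) ≈ -80.804)
j = 316
m*j + J(-583) = (-63 - sqrt(317))*316 - 583 = (-19908 - 316*sqrt(317)) - 583 = -20491 - 316*sqrt(317)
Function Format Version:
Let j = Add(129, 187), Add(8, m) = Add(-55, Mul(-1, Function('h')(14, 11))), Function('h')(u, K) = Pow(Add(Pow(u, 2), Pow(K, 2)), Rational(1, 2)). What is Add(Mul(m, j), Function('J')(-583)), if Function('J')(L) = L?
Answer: Add(-20491, Mul(-316, Pow(317, Rational(1, 2)))) ≈ -26117.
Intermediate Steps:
Function('h')(u, K) = Pow(Add(Pow(K, 2), Pow(u, 2)), Rational(1, 2))
m = Add(-63, Mul(-1, Pow(317, Rational(1, 2)))) (m = Add(-8, Add(-55, Mul(-1, Pow(Add(Pow(11, 2), Pow(14, 2)), Rational(1, 2))))) = Add(-8, Add(-55, Mul(-1, Pow(Add(121, 196), Rational(1, 2))))) = Add(-8, Add(-55, Mul(-1, Pow(317, Rational(1, 2))))) = Add(-63, Mul(-1, Pow(317, Rational(1, 2)))) ≈ -80.804)
j = 316
Add(Mul(m, j), Function('J')(-583)) = Add(Mul(Add(-63, Mul(-1, Pow(317, Rational(1, 2)))), 316), -583) = Add(Add(-19908, Mul(-316, Pow(317, Rational(1, 2)))), -583) = Add(-20491, Mul(-316, Pow(317, Rational(1, 2))))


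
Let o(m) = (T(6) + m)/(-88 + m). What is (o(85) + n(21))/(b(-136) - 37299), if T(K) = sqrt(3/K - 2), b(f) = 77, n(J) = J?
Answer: 11/55833 + I*sqrt(6)/223332 ≈ 0.00019702 + 1.0968e-5*I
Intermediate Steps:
T(K) = sqrt(-2 + 3/K)
o(m) = (m + I*sqrt(6)/2)/(-88 + m) (o(m) = (sqrt(-2 + 3/6) + m)/(-88 + m) = (sqrt(-2 + 3*(1/6)) + m)/(-88 + m) = (sqrt(-2 + 1/2) + m)/(-88 + m) = (sqrt(-3/2) + m)/(-88 + m) = (I*sqrt(6)/2 + m)/(-88 + m) = (m + I*sqrt(6)/2)/(-88 + m))
(o(85) + n(21))/(b(-136) - 37299) = ((85 + I*sqrt(6)/2)/(-88 + 85) + 21)/(77 - 37299) = ((85 + I*sqrt(6)/2)/(-3) + 21)/(-37222) = (-(85 + I*sqrt(6)/2)/3 + 21)*(-1/37222) = ((-85/3 - I*sqrt(6)/6) + 21)*(-1/37222) = (-22/3 - I*sqrt(6)/6)*(-1/37222) = 11/55833 + I*sqrt(6)/223332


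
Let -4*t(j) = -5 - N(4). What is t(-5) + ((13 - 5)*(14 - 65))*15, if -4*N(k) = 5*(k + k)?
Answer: -24485/4 ≈ -6121.3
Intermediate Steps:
N(k) = -5*k/2 (N(k) = -5*(k + k)/4 = -5*2*k/4 = -5*k/2)
t(j) = -5/4 (t(j) = -(-5 - (-5)*4/2)/4 = -(-5 - 1*(-10))/4 = -(-5 + 10)/4 = -1/4*5 = -5/4)
t(-5) + ((13 - 5)*(14 - 65))*15 = -5/4 + ((13 - 5)*(14 - 65))*15 = -5/4 + (8*(-51))*15 = -5/4 - 408*15 = -5/4 - 6120 = -24485/4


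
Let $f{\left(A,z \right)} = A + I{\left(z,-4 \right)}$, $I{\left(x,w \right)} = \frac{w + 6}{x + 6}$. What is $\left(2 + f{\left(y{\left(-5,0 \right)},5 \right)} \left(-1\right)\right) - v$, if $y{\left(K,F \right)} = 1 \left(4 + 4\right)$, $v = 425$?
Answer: $- \frac{4743}{11} \approx -431.18$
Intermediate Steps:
$I{\left(x,w \right)} = \frac{6 + w}{6 + x}$
$y{\left(K,F \right)} = 8$ ($y{\left(K,F \right)} = 1 \cdot 8 = 8$)
$f{\left(A,z \right)} = A + \frac{2}{6 + z}$ ($f{\left(A,z \right)} = A + \frac{6 - 4}{6 + z} = A + \frac{1}{6 + z} 2 = A + \frac{2}{6 + z}$)
$\left(2 + f{\left(y{\left(-5,0 \right)},5 \right)} \left(-1\right)\right) - v = \left(2 + \frac{2 + 8 \left(6 + 5\right)}{6 + 5} \left(-1\right)\right) - 425 = \left(2 + \frac{2 + 8 \cdot 11}{11} \left(-1\right)\right) - 425 = \left(2 + \frac{2 + 88}{11} \left(-1\right)\right) - 425 = \left(2 + \frac{1}{11} \cdot 90 \left(-1\right)\right) - 425 = \left(2 + \frac{90}{11} \left(-1\right)\right) - 425 = \left(2 - \frac{90}{11}\right) - 425 = - \frac{68}{11} - 425 = - \frac{4743}{11}$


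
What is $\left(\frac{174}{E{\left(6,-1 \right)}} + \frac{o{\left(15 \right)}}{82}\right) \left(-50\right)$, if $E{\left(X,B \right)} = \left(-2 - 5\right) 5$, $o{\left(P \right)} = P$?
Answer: $\frac{68715}{287} \approx 239.43$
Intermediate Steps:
$E{\left(X,B \right)} = -35$ ($E{\left(X,B \right)} = \left(-7\right) 5 = -35$)
$\left(\frac{174}{E{\left(6,-1 \right)}} + \frac{o{\left(15 \right)}}{82}\right) \left(-50\right) = \left(\frac{174}{-35} + \frac{15}{82}\right) \left(-50\right) = \left(174 \left(- \frac{1}{35}\right) + 15 \cdot \frac{1}{82}\right) \left(-50\right) = \left(- \frac{174}{35} + \frac{15}{82}\right) \left(-50\right) = \left(- \frac{13743}{2870}\right) \left(-50\right) = \frac{68715}{287}$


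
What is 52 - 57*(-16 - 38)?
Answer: 3130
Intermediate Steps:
52 - 57*(-16 - 38) = 52 - 57*(-54) = 52 + 3078 = 3130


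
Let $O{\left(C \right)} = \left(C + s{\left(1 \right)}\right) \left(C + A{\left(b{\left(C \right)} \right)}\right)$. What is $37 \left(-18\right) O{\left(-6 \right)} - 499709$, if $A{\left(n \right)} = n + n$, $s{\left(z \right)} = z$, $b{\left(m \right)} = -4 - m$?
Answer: $-506369$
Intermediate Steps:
$A{\left(n \right)} = 2 n$
$O{\left(C \right)} = \left(1 + C\right) \left(-8 - C\right)$ ($O{\left(C \right)} = \left(C + 1\right) \left(C + 2 \left(-4 - C\right)\right) = \left(1 + C\right) \left(C - \left(8 + 2 C\right)\right) = \left(1 + C\right) \left(-8 - C\right)$)
$37 \left(-18\right) O{\left(-6 \right)} - 499709 = 37 \left(-18\right) \left(-8 - \left(-6\right)^{2} - -54\right) - 499709 = - 666 \left(-8 - 36 + 54\right) - 499709 = \left(-666\right) 10 - 499709 = -6660 - 499709 = -506369$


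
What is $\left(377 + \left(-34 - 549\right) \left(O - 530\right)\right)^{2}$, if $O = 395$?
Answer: $6253962724$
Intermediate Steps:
$\left(377 + \left(-34 - 549\right) \left(O - 530\right)\right)^{2} = \left(377 + \left(-34 - 549\right) \left(395 - 530\right)\right)^{2} = \left(377 - -78705\right)^{2} = \left(377 + 78705\right)^{2} = 79082^{2} = 6253962724$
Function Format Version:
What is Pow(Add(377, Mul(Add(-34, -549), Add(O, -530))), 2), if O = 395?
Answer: 6253962724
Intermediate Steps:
Pow(Add(377, Mul(Add(-34, -549), Add(O, -530))), 2) = Pow(Add(377, Mul(Add(-34, -549), Add(395, -530))), 2) = Pow(Add(377, Mul(-583, -135)), 2) = Pow(Add(377, 78705), 2) = Pow(79082, 2) = 6253962724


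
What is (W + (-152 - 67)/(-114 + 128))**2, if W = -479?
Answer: 47955625/196 ≈ 2.4467e+5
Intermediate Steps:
(W + (-152 - 67)/(-114 + 128))**2 = (-479 + (-152 - 67)/(-114 + 128))**2 = (-479 - 219/14)**2 = (-6925/14)**2 = 47955625/196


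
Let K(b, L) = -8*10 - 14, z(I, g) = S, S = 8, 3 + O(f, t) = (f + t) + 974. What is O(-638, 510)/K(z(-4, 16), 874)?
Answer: -843/94 ≈ -8.9681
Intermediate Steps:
O(f, t) = 971 + f + t (O(f, t) = -3 + ((f + t) + 974) = -3 + (974 + f + t) = 971 + f + t)
z(I, g) = 8
K(b, L) = -94 (K(b, L) = -80 - 14 = -94)
O(-638, 510)/K(z(-4, 16), 874) = (971 - 638 + 510)/(-94) = 843*(-1/94) = -843/94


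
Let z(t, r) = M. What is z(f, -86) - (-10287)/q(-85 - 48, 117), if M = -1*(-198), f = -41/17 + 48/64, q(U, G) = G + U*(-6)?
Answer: 63819/305 ≈ 209.24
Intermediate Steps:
q(U, G) = G - 6*U
f = -113/68 (f = -41*1/17 + 48*(1/64) = -41/17 + ¾ = -113/68 ≈ -1.6618)
M = 198
z(t, r) = 198
z(f, -86) - (-10287)/q(-85 - 48, 117) = 198 - (-10287)/(117 - 6*(-85 - 48)) = 198 - (-10287)/(117 - 6*(-133)) = 198 - (-10287)/(117 + 798) = 198 - (-10287)/915 = 198 - 1*(-3429/305) = 198 + 3429/305 = 63819/305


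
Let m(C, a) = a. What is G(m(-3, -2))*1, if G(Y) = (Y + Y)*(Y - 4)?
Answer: 24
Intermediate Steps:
G(Y) = 2*Y*(-4 + Y) (G(Y) = (2*Y)*(-4 + Y) = 2*Y*(-4 + Y))
G(m(-3, -2))*1 = (2*(-2)*(-4 - 2))*1 = (2*(-2)*(-6))*1 = 24*1 = 24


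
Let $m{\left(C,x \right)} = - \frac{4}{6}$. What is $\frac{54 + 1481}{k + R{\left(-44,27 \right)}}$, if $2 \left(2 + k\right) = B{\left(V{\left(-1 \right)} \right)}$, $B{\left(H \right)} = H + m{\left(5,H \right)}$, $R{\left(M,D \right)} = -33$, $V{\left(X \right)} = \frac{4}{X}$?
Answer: $- \frac{4605}{112} \approx -41.116$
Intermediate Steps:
$m{\left(C,x \right)} = - \frac{2}{3}$ ($m{\left(C,x \right)} = \left(-4\right) \frac{1}{6} = - \frac{2}{3}$)
$B{\left(H \right)} = - \frac{2}{3} + H$ ($B{\left(H \right)} = H - \frac{2}{3} = - \frac{2}{3} + H$)
$k = - \frac{13}{3}$ ($k = -2 + \frac{- \frac{2}{3} + \frac{4}{-1}}{2} = -2 + \frac{- \frac{2}{3} + 4 \left(-1\right)}{2} = -2 + \frac{- \frac{2}{3} - 4}{2} = -2 + \frac{1}{2} \left(- \frac{14}{3}\right) = -2 - \frac{7}{3} = - \frac{13}{3} \approx -4.3333$)
$\frac{54 + 1481}{k + R{\left(-44,27 \right)}} = \frac{54 + 1481}{- \frac{13}{3} - 33} = \frac{1535}{- \frac{112}{3}} = 1535 \left(- \frac{3}{112}\right) = - \frac{4605}{112}$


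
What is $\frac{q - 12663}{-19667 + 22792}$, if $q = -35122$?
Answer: $- \frac{9557}{625} \approx -15.291$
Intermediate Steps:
$\frac{q - 12663}{-19667 + 22792} = \frac{-35122 - 12663}{-19667 + 22792} = \frac{-35122 + \left(-21891 + 9228\right)}{3125} = \left(-35122 - 12663\right) \frac{1}{3125} = \left(-47785\right) \frac{1}{3125} = - \frac{9557}{625}$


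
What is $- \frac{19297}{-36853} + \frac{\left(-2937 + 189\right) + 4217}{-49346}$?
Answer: $\frac{898092705}{1818548138} \approx 0.49385$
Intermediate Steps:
$- \frac{19297}{-36853} + \frac{\left(-2937 + 189\right) + 4217}{-49346} = \left(-19297\right) \left(- \frac{1}{36853}\right) + \left(-2748 + 4217\right) \left(- \frac{1}{49346}\right) = \frac{19297}{36853} + 1469 \left(- \frac{1}{49346}\right) = \frac{19297}{36853} - \frac{1469}{49346} = \frac{898092705}{1818548138}$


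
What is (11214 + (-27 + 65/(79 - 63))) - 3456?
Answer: 123761/16 ≈ 7735.1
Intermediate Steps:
(11214 + (-27 + 65/(79 - 63))) - 3456 = (11214 + (-27 + 65/16)) - 3456 = (11214 - 367/16) - 3456 = 179057/16 - 3456 = 123761/16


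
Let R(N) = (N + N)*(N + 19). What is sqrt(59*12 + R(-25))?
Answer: 12*sqrt(7) ≈ 31.749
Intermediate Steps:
R(N) = 2*N*(19 + N) (R(N) = (2*N)*(19 + N) = 2*N*(19 + N))
sqrt(59*12 + R(-25)) = sqrt(59*12 + 2*(-25)*(19 - 25)) = sqrt(708 + 2*(-25)*(-6)) = sqrt(708 + 300) = sqrt(1008) = 12*sqrt(7)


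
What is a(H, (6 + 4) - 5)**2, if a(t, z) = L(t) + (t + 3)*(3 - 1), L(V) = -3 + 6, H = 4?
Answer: 289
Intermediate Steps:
L(V) = 3
a(t, z) = 9 + 2*t (a(t, z) = 3 + (t + 3)*(3 - 1) = 3 + (3 + t)*2 = 3 + (6 + 2*t) = 9 + 2*t)
a(H, (6 + 4) - 5)**2 = (9 + 2*4)**2 = (9 + 8)**2 = 17**2 = 289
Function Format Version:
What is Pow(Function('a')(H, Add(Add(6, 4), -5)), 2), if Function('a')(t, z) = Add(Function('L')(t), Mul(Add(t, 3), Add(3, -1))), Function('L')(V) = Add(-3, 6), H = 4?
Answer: 289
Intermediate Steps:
Function('L')(V) = 3
Function('a')(t, z) = Add(9, Mul(2, t)) (Function('a')(t, z) = Add(3, Mul(Add(t, 3), Add(3, -1))) = Add(3, Mul(Add(3, t), 2)) = Add(3, Add(6, Mul(2, t))) = Add(9, Mul(2, t)))
Pow(Function('a')(H, Add(Add(6, 4), -5)), 2) = Pow(Add(9, Mul(2, 4)), 2) = Pow(Add(9, 8), 2) = Pow(17, 2) = 289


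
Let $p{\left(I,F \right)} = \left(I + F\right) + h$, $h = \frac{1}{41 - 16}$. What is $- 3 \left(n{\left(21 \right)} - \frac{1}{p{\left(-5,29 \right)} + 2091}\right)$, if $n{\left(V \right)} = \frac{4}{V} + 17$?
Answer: $- \frac{19087711}{370132} \approx -51.57$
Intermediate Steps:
$h = \frac{1}{25} \approx 0.04$
$p{\left(I,F \right)} = \frac{1}{25} + F + I$ ($p{\left(I,F \right)} = \left(I + F\right) + \frac{1}{25} = \left(F + I\right) + \frac{1}{25} = \frac{1}{25} + F + I$)
$n{\left(V \right)} = 17 + \frac{4}{V}$
$- 3 \left(n{\left(21 \right)} - \frac{1}{p{\left(-5,29 \right)} + 2091}\right) = - 3 \left(\left(17 + \frac{4}{21}\right) - \frac{1}{\left(\frac{1}{25} + 29 - 5\right) + 2091}\right) = - 3 \left(\left(17 + 4 \cdot \frac{1}{21}\right) - \frac{1}{\frac{601}{25} + 2091}\right) = - 3 \left(\left(17 + \frac{4}{21}\right) - \frac{1}{\frac{52876}{25}}\right) = - 3 \left(\frac{361}{21} - \frac{25}{52876}\right) = \left(-3\right) \frac{19087711}{1110396} = - \frac{19087711}{370132}$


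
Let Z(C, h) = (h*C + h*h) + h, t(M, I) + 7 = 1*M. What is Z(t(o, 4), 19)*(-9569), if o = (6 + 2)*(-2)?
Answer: 545433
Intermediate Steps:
o = -16 (o = 8*(-2) = -16)
t(M, I) = -7 + M (t(M, I) = -7 + 1*M = -7 + M)
Z(C, h) = h + h**2 + C*h (Z(C, h) = (C*h + h**2) + h = (h**2 + C*h) + h = h + h**2 + C*h)
Z(t(o, 4), 19)*(-9569) = (19*(1 + (-7 - 16) + 19))*(-9569) = (19*(1 - 23 + 19))*(-9569) = (19*(-3))*(-9569) = -57*(-9569) = 545433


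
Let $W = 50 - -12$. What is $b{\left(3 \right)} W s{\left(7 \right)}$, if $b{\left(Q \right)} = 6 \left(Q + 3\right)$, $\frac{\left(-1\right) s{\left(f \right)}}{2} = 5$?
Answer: $-22320$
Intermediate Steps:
$W = 62$ ($W = 50 + 12 = 62$)
$s{\left(f \right)} = -10$ ($s{\left(f \right)} = \left(-2\right) 5 = -10$)
$b{\left(Q \right)} = 18 + 6 Q$ ($b{\left(Q \right)} = 6 \left(3 + Q\right) = 18 + 6 Q$)
$b{\left(3 \right)} W s{\left(7 \right)} = \left(18 + 6 \cdot 3\right) 62 \left(-10\right) = \left(18 + 18\right) 62 \left(-10\right) = 36 \cdot 62 \left(-10\right) = 2232 \left(-10\right) = -22320$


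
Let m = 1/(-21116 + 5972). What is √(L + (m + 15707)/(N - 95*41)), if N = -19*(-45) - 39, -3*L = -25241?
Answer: √4570487141187835110/23314188 ≈ 91.698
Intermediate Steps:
L = 25241/3 (L = -⅓*(-25241) = 25241/3 ≈ 8413.7)
m = -1/15144 (m = 1/(-15144) = -1/15144 ≈ -6.6033e-5)
N = 816 (N = 855 - 39 = 816)
√(L + (m + 15707)/(N - 95*41)) = √(25241/3 + (-1/15144 + 15707)/(816 - 95*41)) = √(25241/3 + 237866807/(15144*(816 - 3895))) = √(25241/3 + (237866807/15144)/(-3079)) = √(25241/3 + (237866807/15144)*(-1/3079)) = √(25241/3 - 237866807/46628376) = √(392077746065/46628376) = √4570487141187835110/23314188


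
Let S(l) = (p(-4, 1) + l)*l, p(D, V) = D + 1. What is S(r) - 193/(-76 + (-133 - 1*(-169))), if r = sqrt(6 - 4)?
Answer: 273/40 - 3*sqrt(2) ≈ 2.5824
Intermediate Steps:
r = sqrt(2) ≈ 1.4142
p(D, V) = 1 + D
S(l) = l*(-3 + l) (S(l) = ((1 - 4) + l)*l = (-3 + l)*l = l*(-3 + l))
S(r) - 193/(-76 + (-133 - 1*(-169))) = sqrt(2)*(-3 + sqrt(2)) - 193/(-76 + (-133 - 1*(-169))) = sqrt(2)*(-3 + sqrt(2)) - 193/(-76 + (-133 + 169)) = sqrt(2)*(-3 + sqrt(2)) - 193/(-76 + 36) = sqrt(2)*(-3 + sqrt(2)) - 193/(-40) = sqrt(2)*(-3 + sqrt(2)) - 1/40*(-193) = sqrt(2)*(-3 + sqrt(2)) + 193/40 = 193/40 + sqrt(2)*(-3 + sqrt(2))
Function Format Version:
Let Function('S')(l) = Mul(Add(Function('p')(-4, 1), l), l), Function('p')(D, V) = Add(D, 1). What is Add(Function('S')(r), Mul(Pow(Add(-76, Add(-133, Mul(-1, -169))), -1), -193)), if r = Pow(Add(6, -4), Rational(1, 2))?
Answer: Add(Rational(273, 40), Mul(-3, Pow(2, Rational(1, 2)))) ≈ 2.5824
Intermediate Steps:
r = Pow(2, Rational(1, 2)) ≈ 1.4142
Function('p')(D, V) = Add(1, D)
Function('S')(l) = Mul(l, Add(-3, l)) (Function('S')(l) = Mul(Add(Add(1, -4), l), l) = Mul(Add(-3, l), l) = Mul(l, Add(-3, l)))
Add(Function('S')(r), Mul(Pow(Add(-76, Add(-133, Mul(-1, -169))), -1), -193)) = Add(Mul(Pow(2, Rational(1, 2)), Add(-3, Pow(2, Rational(1, 2)))), Mul(Pow(Add(-76, Add(-133, Mul(-1, -169))), -1), -193)) = Add(Mul(Pow(2, Rational(1, 2)), Add(-3, Pow(2, Rational(1, 2)))), Mul(Pow(Add(-76, Add(-133, 169)), -1), -193)) = Add(Mul(Pow(2, Rational(1, 2)), Add(-3, Pow(2, Rational(1, 2)))), Mul(Pow(Add(-76, 36), -1), -193)) = Add(Mul(Pow(2, Rational(1, 2)), Add(-3, Pow(2, Rational(1, 2)))), Mul(Pow(-40, -1), -193)) = Add(Mul(Pow(2, Rational(1, 2)), Add(-3, Pow(2, Rational(1, 2)))), Mul(Rational(-1, 40), -193)) = Add(Mul(Pow(2, Rational(1, 2)), Add(-3, Pow(2, Rational(1, 2)))), Rational(193, 40)) = Add(Rational(193, 40), Mul(Pow(2, Rational(1, 2)), Add(-3, Pow(2, Rational(1, 2)))))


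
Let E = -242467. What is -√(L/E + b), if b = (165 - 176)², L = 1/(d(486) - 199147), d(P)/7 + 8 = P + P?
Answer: -√263327532313958586913902/46650408333 ≈ -11.000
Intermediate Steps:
d(P) = -56 + 14*P (d(P) = -56 + 7*(P + P) = -56 + 7*(2*P) = -56 + 14*P)
L = -1/192399 (L = 1/((-56 + 14*486) - 199147) = 1/((-56 + 6804) - 199147) = 1/(6748 - 199147) = 1/(-192399) = -1/192399 ≈ -5.1975e-6)
b = 121 (b = (-11)² = 121)
-√(L/E + b) = -√(-1/192399/(-242467) + 121) = -√(-1/192399*(-1/242467) + 121) = -√(1/46650408333 + 121) = -√(5644699408294/46650408333) = -√263327532313958586913902/46650408333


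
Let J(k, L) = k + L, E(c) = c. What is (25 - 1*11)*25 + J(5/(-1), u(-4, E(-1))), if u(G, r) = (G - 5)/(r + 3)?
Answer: 681/2 ≈ 340.50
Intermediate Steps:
u(G, r) = (-5 + G)/(3 + r)
J(k, L) = L + k
(25 - 1*11)*25 + J(5/(-1), u(-4, E(-1))) = (25 - 1*11)*25 + ((-5 - 4)/(3 - 1) + 5/(-1)) = (25 - 11)*25 + (-9/2 + 5*(-1)) = 14*25 + ((1/2)*(-9) - 5) = 350 + (-9/2 - 5) = 350 - 19/2 = 681/2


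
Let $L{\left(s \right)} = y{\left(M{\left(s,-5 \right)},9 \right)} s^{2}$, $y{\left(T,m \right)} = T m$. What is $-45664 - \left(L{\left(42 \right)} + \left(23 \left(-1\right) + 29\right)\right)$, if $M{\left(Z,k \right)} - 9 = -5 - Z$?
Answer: $557618$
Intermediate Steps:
$M{\left(Z,k \right)} = 4 - Z$ ($M{\left(Z,k \right)} = 9 - \left(5 + Z\right) = 4 - Z$)
$L{\left(s \right)} = s^{2} \left(36 - 9 s\right)$ ($L{\left(s \right)} = \left(4 - s\right) 9 s^{2} = \left(36 - 9 s\right) s^{2} = s^{2} \left(36 - 9 s\right)$)
$-45664 - \left(L{\left(42 \right)} + \left(23 \left(-1\right) + 29\right)\right) = -45664 - \left(9 \cdot 42^{2} \left(4 - 42\right) + \left(23 \left(-1\right) + 29\right)\right) = -45664 - \left(9 \cdot 1764 \left(4 - 42\right) + \left(-23 + 29\right)\right) = -45664 - \left(9 \cdot 1764 \left(-38\right) + 6\right) = -45664 - \left(-603288 + 6\right) = -45664 - -603282 = -45664 + 603282 = 557618$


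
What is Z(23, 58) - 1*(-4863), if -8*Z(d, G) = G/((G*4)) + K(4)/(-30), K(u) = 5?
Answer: 466847/96 ≈ 4863.0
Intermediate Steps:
Z(d, G) = -1/96 (Z(d, G) = -(G/((G*4)) + 5/(-30))/8 = -(G/((4*G)) + 5*(-1/30))/8 = -(G*(1/(4*G)) - 1/6)/8 = -(1/4 - 1/6)/8 = -1/8*1/12 = -1/96)
Z(23, 58) - 1*(-4863) = -1/96 - 1*(-4863) = -1/96 + 4863 = 466847/96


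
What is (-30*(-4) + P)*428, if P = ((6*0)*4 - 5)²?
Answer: 62060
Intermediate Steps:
P = 25 (P = (0*4 - 5)² = (0 - 5)² = (-5)² = 25)
(-30*(-4) + P)*428 = (-30*(-4) + 25)*428 = (120 + 25)*428 = 145*428 = 62060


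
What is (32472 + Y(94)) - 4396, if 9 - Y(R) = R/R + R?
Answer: 27990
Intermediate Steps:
Y(R) = 8 - R (Y(R) = 9 - (R/R + R) = 9 - (1 + R) = 9 + (-1 - R) = 8 - R)
(32472 + Y(94)) - 4396 = (32472 + (8 - 1*94)) - 4396 = (32472 + (8 - 94)) - 4396 = (32472 - 86) - 4396 = 32386 - 4396 = 27990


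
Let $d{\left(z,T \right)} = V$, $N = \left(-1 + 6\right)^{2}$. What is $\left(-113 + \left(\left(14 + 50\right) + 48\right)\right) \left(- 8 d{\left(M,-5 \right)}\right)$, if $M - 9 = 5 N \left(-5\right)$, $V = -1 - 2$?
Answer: $-24$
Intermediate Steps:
$N = 25$ ($N = 5^{2} = 25$)
$V = -3$ ($V = -1 - 2 = -3$)
$M = -616$ ($M = 9 + 5 \cdot 25 \left(-5\right) = 9 + 125 \left(-5\right) = 9 - 625 = -616$)
$d{\left(z,T \right)} = -3$
$\left(-113 + \left(\left(14 + 50\right) + 48\right)\right) \left(- 8 d{\left(M,-5 \right)}\right) = \left(-113 + \left(\left(14 + 50\right) + 48\right)\right) \left(\left(-8\right) \left(-3\right)\right) = \left(-113 + \left(64 + 48\right)\right) 24 = \left(-113 + 112\right) 24 = \left(-1\right) 24 = -24$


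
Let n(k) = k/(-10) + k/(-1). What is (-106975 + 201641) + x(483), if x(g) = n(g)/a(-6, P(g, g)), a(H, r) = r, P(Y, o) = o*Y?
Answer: 457236769/4830 ≈ 94666.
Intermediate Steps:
P(Y, o) = Y*o
n(k) = -11*k/10 (n(k) = k*(-1/10) + k*(-1) = -k/10 - k = -11*k/10)
x(g) = -11/(10*g) (x(g) = (-11*g/10)/((g*g)) = (-11*g/10)/(g**2) = (-11*g/10)/g**2 = -11/(10*g))
(-106975 + 201641) + x(483) = (-106975 + 201641) - 11/10/483 = 94666 - 11/10*1/483 = 94666 - 11/4830 = 457236769/4830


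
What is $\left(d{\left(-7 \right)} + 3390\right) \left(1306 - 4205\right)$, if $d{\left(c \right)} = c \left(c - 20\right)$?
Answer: $-10375521$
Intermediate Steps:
$d{\left(c \right)} = c \left(-20 + c\right)$
$\left(d{\left(-7 \right)} + 3390\right) \left(1306 - 4205\right) = \left(- 7 \left(-20 - 7\right) + 3390\right) \left(1306 - 4205\right) = \left(\left(-7\right) \left(-27\right) + 3390\right) \left(1306 - 4205\right) = \left(189 + 3390\right) \left(-2899\right) = 3579 \left(-2899\right) = -10375521$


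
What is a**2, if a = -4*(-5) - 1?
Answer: 361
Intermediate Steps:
a = 19 (a = 20 - 1 = 19)
a**2 = 19**2 = 361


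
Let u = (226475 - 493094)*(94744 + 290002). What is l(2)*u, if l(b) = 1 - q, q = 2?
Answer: 102580593774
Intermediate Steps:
l(b) = -1 (l(b) = 1 - 1*2 = 1 - 2 = -1)
u = -102580593774 (u = -266619*384746 = -102580593774)
l(2)*u = -1*(-102580593774) = 102580593774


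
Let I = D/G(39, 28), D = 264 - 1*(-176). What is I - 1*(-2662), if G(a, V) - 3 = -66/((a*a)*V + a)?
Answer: 23933294/8521 ≈ 2808.7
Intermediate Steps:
D = 440 (D = 264 + 176 = 440)
G(a, V) = 3 - 66/(a + V*a²) (G(a, V) = 3 - 66/((a*a)*V + a) = 3 - 66/(a²*V + a) = 3 - 66/(V*a² + a) = 3 - 66/(a + V*a²))
I = 1250392/8521 (I = 440/((3*(-22 + 39 + 28*39²)/(39*(1 + 28*39)))) = 440/((3*(1/39)*(-22 + 39 + 28*1521)/(1 + 1092))) = 440/((3*(1/39)*(-22 + 39 + 42588)/1093)) = 440/((3*(1/39)*(1/1093)*42605)) = 440/(42605/14209) = 440*(14209/42605) = 1250392/8521 ≈ 146.74)
I - 1*(-2662) = 1250392/8521 - 1*(-2662) = 1250392/8521 + 2662 = 23933294/8521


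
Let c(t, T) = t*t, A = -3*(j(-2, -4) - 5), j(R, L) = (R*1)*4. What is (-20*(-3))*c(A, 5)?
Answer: 91260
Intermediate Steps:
j(R, L) = 4*R (j(R, L) = R*4 = 4*R)
A = 39 (A = -3*(4*(-2) - 5) = -3*(-8 - 5) = -3*(-13) = 39)
c(t, T) = t**2
(-20*(-3))*c(A, 5) = -20*(-3)*39**2 = 60*1521 = 91260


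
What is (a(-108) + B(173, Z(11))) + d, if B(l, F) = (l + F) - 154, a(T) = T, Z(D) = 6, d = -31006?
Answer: -31089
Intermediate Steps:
B(l, F) = -154 + F + l (B(l, F) = (F + l) - 154 = -154 + F + l)
(a(-108) + B(173, Z(11))) + d = (-108 + (-154 + 6 + 173)) - 31006 = (-108 + 25) - 31006 = -83 - 31006 = -31089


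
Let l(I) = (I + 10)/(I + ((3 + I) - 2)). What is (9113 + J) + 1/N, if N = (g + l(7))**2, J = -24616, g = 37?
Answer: -5072333327/327184 ≈ -15503.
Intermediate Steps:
l(I) = (10 + I)/(1 + 2*I) (l(I) = (10 + I)/(I + (1 + I)) = (10 + I)/(1 + 2*I))
N = 327184/225 (N = (37 + (10 + 7)/(1 + 2*7))**2 = (37 + 17/(1 + 14))**2 = (37 + 17/15)**2 = (572/15)**2 = 327184/225 ≈ 1454.2)
(9113 + J) + 1/N = (9113 - 24616) + 1/(327184/225) = -15503 + 225/327184 = -5072333327/327184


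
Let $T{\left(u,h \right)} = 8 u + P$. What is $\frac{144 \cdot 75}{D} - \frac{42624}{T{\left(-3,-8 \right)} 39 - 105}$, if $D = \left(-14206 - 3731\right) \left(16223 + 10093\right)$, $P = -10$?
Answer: $\frac{6899792588}{231644397} \approx 29.786$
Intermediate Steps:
$T{\left(u,h \right)} = -10 + 8 u$ ($T{\left(u,h \right)} = 8 u - 10 = -10 + 8 u$)
$D = -472030092$ ($D = \left(-17937\right) 26316 = -472030092$)
$\frac{144 \cdot 75}{D} - \frac{42624}{T{\left(-3,-8 \right)} 39 - 105} = \frac{144 \cdot 75}{-472030092} - \frac{42624}{\left(-10 + 8 \left(-3\right)\right) 39 - 105} = 10800 \left(- \frac{1}{472030092}\right) - \frac{42624}{\left(-10 - 24\right) 39 - 105} = - \frac{100}{4370649} - \frac{42624}{\left(-34\right) 39 - 105} = - \frac{100}{4370649} - \frac{42624}{-1326 - 105} = - \frac{100}{4370649} - \frac{42624}{-1431} = - \frac{100}{4370649} - - \frac{4736}{159} = - \frac{100}{4370649} + \frac{4736}{159} = \frac{6899792588}{231644397}$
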